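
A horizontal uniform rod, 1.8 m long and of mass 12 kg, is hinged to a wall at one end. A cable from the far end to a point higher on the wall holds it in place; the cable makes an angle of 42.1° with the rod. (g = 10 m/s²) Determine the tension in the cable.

Take torques about the hinge: T sin 42.1° · 1.8 = 12×10×0.9 = 108 N·m.
So T = 108 / (0.6704 × 1.8) = 89.495 N.

T ≈ 89.5 N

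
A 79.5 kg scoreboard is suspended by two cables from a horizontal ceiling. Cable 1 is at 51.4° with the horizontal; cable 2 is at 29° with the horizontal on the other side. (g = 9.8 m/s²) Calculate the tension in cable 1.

T_1 ≈ 691 N

Weight W = 79.5 × 9.8 = 779.1 N acts straight down.
Horizontal: T_1 cos 51.4° = T_2 cos 29°  →  T_2 = 0.7133 T_1.
Vertical: T_1 sin 51.4° + T_2 sin 29° = 779.1.
Substituting the horizontal relation into the vertical equation gives 1.127 T_1 = 779.1, so T_1 = 691.1 N.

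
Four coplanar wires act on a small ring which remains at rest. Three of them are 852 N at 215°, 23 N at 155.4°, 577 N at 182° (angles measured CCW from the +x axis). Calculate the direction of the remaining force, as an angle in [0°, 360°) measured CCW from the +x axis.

θ ≈ 21.1°

Sum the known components: ΣF_x = -1295 N, ΣF_y = -499.2 N.
For equilibrium the remaining force must supply (−ΣF_x, −ΣF_y) = (1295, 499.2) N.
Magnitude = √((1295)² + (499.2)²) = 1388 N; direction = atan2(499.2, 1295) = 21.1°.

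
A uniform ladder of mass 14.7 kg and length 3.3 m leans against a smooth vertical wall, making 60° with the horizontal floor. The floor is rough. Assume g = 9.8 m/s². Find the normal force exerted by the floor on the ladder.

N_floor ≈ 144 N

ΣF_y = 0: N_floor = 14.7×9.8 = 144.06 N.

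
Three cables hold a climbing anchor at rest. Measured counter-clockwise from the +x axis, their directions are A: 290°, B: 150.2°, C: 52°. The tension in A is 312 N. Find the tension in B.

T_B ≈ 267 N

Resolve: ΣF_x = 312 cos 290° + T_B cos 150.2° + T_C cos 52° = 0.
        ΣF_y = 312 sin 290° + T_B sin 150.2° + T_C sin 52° = 0.
The known terms sum to (106.7, -293.2) N, so -0.8678 T_B + 0.6157 T_C = -106.7 and 0.4970 T_B + 0.7880 T_C = 293.2.
Solving simultaneously: T_B = 267.3 N, T_C = 203.5 N.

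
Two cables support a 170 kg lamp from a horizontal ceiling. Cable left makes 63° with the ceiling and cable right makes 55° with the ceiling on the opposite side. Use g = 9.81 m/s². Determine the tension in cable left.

Weight W = 170 × 9.81 = 1668 N acts straight down.
Horizontal: T_left cos 63° = T_right cos 55°  →  T_right = 0.7915 T_left.
Vertical: T_left sin 63° + T_right sin 55° = 1668.
Substituting the horizontal relation into the vertical equation gives 1.539 T_left = 1668, so T_left = 1083 N.

T_left ≈ 1080 N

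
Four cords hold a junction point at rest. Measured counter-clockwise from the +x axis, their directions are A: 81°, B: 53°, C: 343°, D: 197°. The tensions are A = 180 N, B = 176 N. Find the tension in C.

T_C ≈ 474 N

Resolve: ΣF_x = 180 cos 81° + 176 cos 53° + T_C cos 343° + T_D cos 197° = 0.
        ΣF_y = 180 sin 81° + 176 sin 53° + T_C sin 343° + T_D sin 197° = 0.
The known terms sum to (134.1, 318.3) N, so 0.9563 T_C − 0.9563 T_D = -134.1 and -0.2924 T_C − 0.2924 T_D = -318.3.
Solving simultaneously: T_C = 474.3 N, T_D = 614.5 N.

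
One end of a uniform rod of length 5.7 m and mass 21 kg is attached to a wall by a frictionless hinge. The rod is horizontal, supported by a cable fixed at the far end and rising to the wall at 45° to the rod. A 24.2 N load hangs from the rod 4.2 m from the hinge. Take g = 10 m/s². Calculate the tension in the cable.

T ≈ 174 N

Take torques about the hinge: T sin 45° · 5.7 = 21×10×2.85 + 24.2×4.2 = 700.14 N·m.
So T = 700.14 / (0.7071 × 5.7) = 173.71 N.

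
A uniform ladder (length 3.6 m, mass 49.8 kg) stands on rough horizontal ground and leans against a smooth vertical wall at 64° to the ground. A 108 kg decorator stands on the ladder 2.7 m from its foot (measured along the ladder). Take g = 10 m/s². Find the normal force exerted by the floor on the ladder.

ΣF_y = 0: N_floor = 49.8×10 + 108×10 = 1578 N.

N_floor ≈ 1580 N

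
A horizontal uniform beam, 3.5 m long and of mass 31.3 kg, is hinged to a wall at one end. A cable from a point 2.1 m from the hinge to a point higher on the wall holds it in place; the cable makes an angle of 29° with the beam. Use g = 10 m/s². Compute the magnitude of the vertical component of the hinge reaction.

|H_y| ≈ 52.2 N

Take torques about the hinge: T sin 29° · 2.1 = 31.3×10×1.75 = 547.75 N·m.
So T = 547.75 / (0.4848 × 2.1) = 538.01 N.
ΣF_y = 0: H_y = (31.3×10) − T sin 29° = 313 − 260.83 = 52.167 N.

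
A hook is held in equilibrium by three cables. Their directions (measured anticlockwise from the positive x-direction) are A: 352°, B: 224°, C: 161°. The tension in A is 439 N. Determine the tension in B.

Resolve: ΣF_x = 439 cos 352° + T_B cos 224° + T_C cos 161° = 0.
        ΣF_y = 439 sin 352° + T_B sin 224° + T_C sin 161° = 0.
The known terms sum to (434.7, -61.1) N, so -0.7193 T_B − 0.9455 T_C = -434.7 and -0.6947 T_B + 0.3256 T_C = 61.1.
Solving simultaneously: T_B = 94.01 N, T_C = 388.3 N.

T_B ≈ 94 N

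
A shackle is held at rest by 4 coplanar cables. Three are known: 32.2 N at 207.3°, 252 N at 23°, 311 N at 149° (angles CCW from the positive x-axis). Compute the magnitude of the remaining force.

Sum the known components: ΣF_x = -63.23 N, ΣF_y = 243.9 N.
For equilibrium the remaining force must supply (−ΣF_x, −ΣF_y) = (63.23, -243.9) N.
Magnitude = √((63.23)² + (-243.9)²) = 251.9 N; direction = atan2(-243.9, 63.23) = 284.5°.

F ≈ 252 N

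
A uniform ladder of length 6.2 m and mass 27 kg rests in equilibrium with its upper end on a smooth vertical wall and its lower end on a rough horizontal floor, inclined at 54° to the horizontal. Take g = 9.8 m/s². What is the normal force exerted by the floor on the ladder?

N_floor ≈ 265 N

ΣF_y = 0: N_floor = 27×9.8 = 264.6 N.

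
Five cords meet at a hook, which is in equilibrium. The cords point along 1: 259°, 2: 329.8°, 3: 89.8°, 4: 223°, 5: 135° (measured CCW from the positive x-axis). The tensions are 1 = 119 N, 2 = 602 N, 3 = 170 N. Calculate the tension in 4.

T_4 ≈ 176 N

Resolve: ΣF_x = 119 cos 259° + 602 cos 329.8° + 170 cos 89.8° + T_4 cos 223° + T_5 cos 135° = 0.
        ΣF_y = 119 sin 259° + 602 sin 329.8° + 170 sin 89.8° + T_4 sin 223° + T_5 sin 135° = 0.
The known terms sum to (498.2, -249.6) N, so -0.7314 T_4 − 0.7071 T_5 = -498.2 and -0.6820 T_4 + 0.7071 T_5 = 249.6.
Solving simultaneously: T_4 = 175.9 N, T_5 = 522.6 N.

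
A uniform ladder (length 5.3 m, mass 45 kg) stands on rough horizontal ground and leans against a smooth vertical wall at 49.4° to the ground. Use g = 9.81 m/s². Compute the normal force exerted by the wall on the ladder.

N_wall ≈ 189 N

Torques about the foot: N_wall · 5.3 sin 49.4° = 45×9.81×2.65 cos 49.4° → N_wall = 189.18 N.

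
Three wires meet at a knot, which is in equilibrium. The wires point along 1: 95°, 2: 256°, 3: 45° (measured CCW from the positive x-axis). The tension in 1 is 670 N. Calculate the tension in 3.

Resolve: ΣF_x = 670 cos 95° + T_2 cos 256° + T_3 cos 45° = 0.
        ΣF_y = 670 sin 95° + T_2 sin 256° + T_3 sin 45° = 0.
The known terms sum to (-58.39, 667.5) N, so -0.2419 T_2 + 0.7071 T_3 = 58.39 and -0.9703 T_2 + 0.7071 T_3 = -667.5.
Solving simultaneously: T_2 = 996.5 N, T_3 = 423.5 N.

T_3 ≈ 424 N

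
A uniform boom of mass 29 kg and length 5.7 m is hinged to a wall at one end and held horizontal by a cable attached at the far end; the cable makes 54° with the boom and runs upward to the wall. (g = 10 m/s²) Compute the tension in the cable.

T ≈ 179 N

Take torques about the hinge: T sin 54° · 5.7 = 29×10×2.85 = 826.5 N·m.
So T = 826.5 / (0.8090 × 5.7) = 179.23 N.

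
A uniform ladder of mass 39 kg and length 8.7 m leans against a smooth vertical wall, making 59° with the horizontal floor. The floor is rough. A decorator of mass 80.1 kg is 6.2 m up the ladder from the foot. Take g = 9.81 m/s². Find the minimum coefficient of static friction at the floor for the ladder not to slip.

μ_min ≈ 0.386

ΣF_y = 0: N_floor = 39×9.81 + 80.1×9.81 = 1168.4 N.
Torques about the foot: N_wall · 8.7 sin 59° = 39×9.81×4.35 cos 59° + 80.1×9.81×6.2 cos 59° → N_wall = 451.41 N.
ΣF_x = 0: f_floor = N_wall = 451.41 N.
μ_min = f_floor / N_floor = 451.41 / 1168.4 = 0.3864.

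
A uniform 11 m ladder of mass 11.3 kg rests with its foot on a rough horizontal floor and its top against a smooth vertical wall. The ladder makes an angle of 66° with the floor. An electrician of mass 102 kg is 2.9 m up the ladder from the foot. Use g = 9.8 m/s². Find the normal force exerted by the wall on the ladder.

Torques about the foot: N_wall · 11 sin 66° = 11.3×9.8×5.5 cos 66° + 102×9.8×2.9 cos 66° → N_wall = 141.98 N.

N_wall ≈ 142 N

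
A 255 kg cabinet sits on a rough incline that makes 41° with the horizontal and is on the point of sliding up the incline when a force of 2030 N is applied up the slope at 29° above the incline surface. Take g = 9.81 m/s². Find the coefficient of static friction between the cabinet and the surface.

μ ≈ 0.149

On the verge of sliding up the incline, friction is at its maximum μN and acts down the slope.
Perpendicular to incline: N = W cos 41° − P sin 29° = 1888 − 984.2 = 903.8 N.
Along incline: P cos 29° − μN = W sin 41° → μ = −(W sin 41° − P cos 29°) / N = 0.1486.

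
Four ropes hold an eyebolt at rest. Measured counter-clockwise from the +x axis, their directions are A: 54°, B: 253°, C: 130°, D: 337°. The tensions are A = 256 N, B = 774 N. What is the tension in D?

Resolve: ΣF_x = 256 cos 54° + 774 cos 253° + T_C cos 130° + T_D cos 337° = 0.
        ΣF_y = 256 sin 54° + 774 sin 253° + T_C sin 130° + T_D sin 337° = 0.
The known terms sum to (-75.82, -533.1) N, so -0.6428 T_C + 0.9205 T_D = 75.82 and 0.7660 T_C − 0.3907 T_D = 533.1.
Solving simultaneously: T_C = 1146 N, T_D = 882.7 N.

T_D ≈ 883 N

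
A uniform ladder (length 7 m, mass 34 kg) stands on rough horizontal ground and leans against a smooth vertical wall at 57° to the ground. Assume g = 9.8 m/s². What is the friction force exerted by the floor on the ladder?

f ≈ 108 N

Torques about the foot: N_wall · 7 sin 57° = 34×9.8×3.5 cos 57° → N_wall = 108.19 N.
ΣF_x = 0: f_floor = N_wall = 108.19 N.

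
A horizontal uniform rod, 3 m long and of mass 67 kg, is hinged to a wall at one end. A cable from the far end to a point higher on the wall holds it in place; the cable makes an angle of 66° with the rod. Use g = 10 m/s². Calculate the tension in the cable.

T ≈ 367 N

Take torques about the hinge: T sin 66° · 3 = 67×10×1.5 = 1005 N·m.
So T = 1005 / (0.9135 × 3) = 366.7 N.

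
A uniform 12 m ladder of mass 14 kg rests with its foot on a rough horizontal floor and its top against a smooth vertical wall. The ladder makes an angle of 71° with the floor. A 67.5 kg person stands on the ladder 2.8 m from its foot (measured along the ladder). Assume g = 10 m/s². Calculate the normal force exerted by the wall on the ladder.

Torques about the foot: N_wall · 12 sin 71° = 14×10×6 cos 71° + 67.5×10×2.8 cos 71° → N_wall = 78.335 N.

N_wall ≈ 78.3 N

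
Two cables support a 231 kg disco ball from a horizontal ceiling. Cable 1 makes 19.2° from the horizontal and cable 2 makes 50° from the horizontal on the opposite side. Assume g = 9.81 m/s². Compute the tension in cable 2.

T_2 ≈ 2290 N

Weight W = 231 × 9.81 = 2266 N acts straight down.
Horizontal: T_1 cos 19.2° = T_2 cos 50°  →  T_1 = 0.6806 T_2.
Vertical: T_1 sin 19.2° + T_2 sin 50° = 2266.
Substituting the horizontal relation into the vertical equation gives 0.9899 T_2 = 2266, so T_2 = 2289 N.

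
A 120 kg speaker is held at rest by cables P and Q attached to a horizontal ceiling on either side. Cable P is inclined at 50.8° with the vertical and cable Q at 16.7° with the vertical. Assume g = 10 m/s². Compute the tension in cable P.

Angles from the horizontal: cable P is 90° − 50.8° = 39.2°, cable Q is 90° − 16.7° = 73.3°.
Weight W = 120 × 10 = 1200 N acts straight down.
Horizontal: T_P cos 39.2° = T_Q cos 73.3°  →  T_Q = 2.697 T_P.
Vertical: T_P sin 39.2° + T_Q sin 73.3° = 1200.
Substituting the horizontal relation into the vertical equation gives 3.215 T_P = 1200, so T_P = 373.2 N.

T_P ≈ 373 N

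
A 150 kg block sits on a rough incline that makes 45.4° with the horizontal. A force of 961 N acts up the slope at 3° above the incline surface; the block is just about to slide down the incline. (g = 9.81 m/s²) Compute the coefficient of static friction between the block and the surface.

μ ≈ 0.0896

On the verge of sliding down the incline, friction is at its maximum μN and acts up the slope.
Perpendicular to incline: N = W cos 45.4° − P sin 3° = 1033 − 50.29 = 982.9 N.
Along incline: P cos 3° + μN = W sin 45.4° → μ = (W sin 45.4° − P cos 3°) / N = 0.08959.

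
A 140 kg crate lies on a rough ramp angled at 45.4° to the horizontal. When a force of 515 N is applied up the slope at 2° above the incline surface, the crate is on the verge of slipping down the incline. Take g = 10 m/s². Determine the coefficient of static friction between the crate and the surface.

μ ≈ 0.500

On the verge of sliding down the incline, friction is at its maximum μN and acts up the slope.
Perpendicular to incline: N = W cos 45.4° − P sin 2° = 983 − 17.97 = 965 N.
Along incline: P cos 2° + μN = W sin 45.4° → μ = (W sin 45.4° − P cos 2°) / N = 0.4996.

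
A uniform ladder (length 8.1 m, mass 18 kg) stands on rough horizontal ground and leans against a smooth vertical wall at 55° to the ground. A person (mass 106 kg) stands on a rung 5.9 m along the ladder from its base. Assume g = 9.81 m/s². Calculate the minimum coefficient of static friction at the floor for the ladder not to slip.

μ_min ≈ 0.487

ΣF_y = 0: N_floor = 18×9.81 + 106×9.81 = 1216.4 N.
Torques about the foot: N_wall · 8.1 sin 55° = 18×9.81×4.05 cos 55° + 106×9.81×5.9 cos 55° → N_wall = 592.18 N.
ΣF_x = 0: f_floor = N_wall = 592.18 N.
μ_min = f_floor / N_floor = 592.18 / 1216.4 = 0.4868.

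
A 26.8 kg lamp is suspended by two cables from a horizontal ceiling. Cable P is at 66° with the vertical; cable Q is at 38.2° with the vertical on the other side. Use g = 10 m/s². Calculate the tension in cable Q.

T_Q ≈ 253 N

Angles from the horizontal: cable P is 90° − 66° = 24°, cable Q is 90° − 38.2° = 51.8°.
Weight W = 26.8 × 10 = 268 N acts straight down.
Horizontal: T_P cos 24° = T_Q cos 51.8°  →  T_P = 0.6769 T_Q.
Vertical: T_P sin 24° + T_Q sin 51.8° = 268.
Substituting the horizontal relation into the vertical equation gives 1.061 T_Q = 268, so T_Q = 252.5 N.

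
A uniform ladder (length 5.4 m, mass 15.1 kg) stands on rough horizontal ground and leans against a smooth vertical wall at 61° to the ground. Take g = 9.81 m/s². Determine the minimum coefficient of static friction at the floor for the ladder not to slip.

μ_min ≈ 0.277

ΣF_y = 0: N_floor = 15.1×9.81 = 148.13 N.
Torques about the foot: N_wall · 5.4 sin 61° = 15.1×9.81×2.7 cos 61° → N_wall = 41.055 N.
ΣF_x = 0: f_floor = N_wall = 41.055 N.
μ_min = f_floor / N_floor = 41.055 / 148.13 = 0.2772.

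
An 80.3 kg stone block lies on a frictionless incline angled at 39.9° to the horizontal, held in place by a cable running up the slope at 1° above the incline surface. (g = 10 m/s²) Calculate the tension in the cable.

Take axes along and perpendicular to the incline. Weight components: W sin 39.9° = 515.1 N down-slope, W cos 39.9° = 616 N into the surface.
Along incline: T cos 1° = W sin 39.9° → T = 515.2 N.
Perpendicular: N = W cos 39.9° − T sin 1° = 607 N.

T ≈ 515 N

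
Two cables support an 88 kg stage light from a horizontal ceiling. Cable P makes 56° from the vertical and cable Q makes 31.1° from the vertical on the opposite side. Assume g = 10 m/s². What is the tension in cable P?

Angles from the horizontal: cable P is 90° − 56° = 34°, cable Q is 90° − 31.1° = 58.9°.
Weight W = 88 × 10 = 880 N acts straight down.
Horizontal: T_P cos 34° = T_Q cos 58.9°  →  T_Q = 1.605 T_P.
Vertical: T_P sin 34° + T_Q sin 58.9° = 880.
Substituting the horizontal relation into the vertical equation gives 1.934 T_P = 880, so T_P = 455.1 N.

T_P ≈ 455 N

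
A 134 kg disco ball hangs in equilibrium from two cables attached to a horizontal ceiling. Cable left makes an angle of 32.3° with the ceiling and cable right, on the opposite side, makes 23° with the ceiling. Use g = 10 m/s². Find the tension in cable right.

T_right ≈ 1380 N

Weight W = 134 × 10 = 1340 N acts straight down.
Horizontal: T_left cos 32.3° = T_right cos 23°  →  T_left = 1.089 T_right.
Vertical: T_left sin 32.3° + T_right sin 23° = 1340.
Substituting the horizontal relation into the vertical equation gives 0.9727 T_right = 1340, so T_right = 1378 N.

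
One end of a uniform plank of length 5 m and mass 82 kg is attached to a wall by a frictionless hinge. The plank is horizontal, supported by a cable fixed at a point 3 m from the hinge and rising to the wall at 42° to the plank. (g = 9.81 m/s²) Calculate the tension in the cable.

T ≈ 1000 N

Take torques about the hinge: T sin 42° · 3 = 82×9.81×2.5 = 2011.1 N·m.
So T = 2011.1 / (0.6691 × 3) = 1001.8 N.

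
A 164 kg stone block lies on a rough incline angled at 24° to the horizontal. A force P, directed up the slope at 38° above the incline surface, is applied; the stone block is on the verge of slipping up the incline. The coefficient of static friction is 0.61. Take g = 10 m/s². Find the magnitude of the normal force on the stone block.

On the verge of sliding up the incline, friction equals μN and acts down the slope.
Perpendicular: N + P sin 38° = W cos 24° = 1498 N.
Along incline: P cos 38° = W sin 24° + μN  with W sin 24° = 667 N.
Solving the pair for P and N: P = 1359 N, N = 661.7 N (and f = μN = 403.6 N).

N ≈ 662 N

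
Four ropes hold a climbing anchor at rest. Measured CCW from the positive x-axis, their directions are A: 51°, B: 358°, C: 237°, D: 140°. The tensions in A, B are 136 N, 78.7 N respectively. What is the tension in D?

Resolve: ΣF_x = 136 cos 51° + 78.7 cos 358° + T_C cos 237° + T_D cos 140° = 0.
        ΣF_y = 136 sin 51° + 78.7 sin 358° + T_C sin 237° + T_D sin 140° = 0.
The known terms sum to (164.2, 102.9) N, so -0.5446 T_C − 0.7660 T_D = -164.2 and -0.8387 T_C + 0.6428 T_D = -102.9.
Solving simultaneously: T_C = 185.8 N, T_D = 82.29 N.

T_D ≈ 82.3 N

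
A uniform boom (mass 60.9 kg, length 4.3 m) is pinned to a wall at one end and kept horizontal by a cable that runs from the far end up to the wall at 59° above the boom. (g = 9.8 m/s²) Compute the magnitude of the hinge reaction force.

|H| ≈ 348 N

Take torques about the hinge: T sin 59° · 4.3 = 60.9×9.8×2.15 = 1283.2 N·m.
So T = 1283.2 / (0.8572 × 4.3) = 348.14 N.
ΣF_x = 0: H_x = T cos 59° = 179.3 N.
ΣF_y = 0: H_y = (60.9×9.8) − T sin 59° = 596.82 − 298.41 = 298.41 N.
|H| = √(H_x² + H_y²) = √((179.3)² + (298.41)²) = 348.14 N.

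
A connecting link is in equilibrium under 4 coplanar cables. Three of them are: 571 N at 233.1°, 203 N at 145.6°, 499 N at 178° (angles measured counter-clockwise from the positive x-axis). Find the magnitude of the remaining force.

F ≈ 1060 N

Sum the known components: ΣF_x = -1009 N, ΣF_y = -324.5 N.
For equilibrium the remaining force must supply (−ΣF_x, −ΣF_y) = (1009, 324.5) N.
Magnitude = √((1009)² + (324.5)²) = 1060 N; direction = atan2(324.5, 1009) = 17.8°.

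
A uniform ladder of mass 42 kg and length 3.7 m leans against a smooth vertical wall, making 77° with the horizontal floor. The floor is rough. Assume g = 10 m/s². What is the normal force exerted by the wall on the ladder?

N_wall ≈ 48.5 N

Torques about the foot: N_wall · 3.7 sin 77° = 42×10×1.85 cos 77° → N_wall = 48.482 N.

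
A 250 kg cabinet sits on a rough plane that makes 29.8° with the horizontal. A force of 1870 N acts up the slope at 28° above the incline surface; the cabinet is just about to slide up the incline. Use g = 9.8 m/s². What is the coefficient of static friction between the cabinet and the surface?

μ ≈ 0.347

On the verge of sliding up the incline, friction is at its maximum μN and acts down the slope.
Perpendicular to incline: N = W cos 29.8° − P sin 28° = 2126 − 877.9 = 1248 N.
Along incline: P cos 28° − μN = W sin 29.8° → μ = −(W sin 29.8° − P cos 28°) / N = 0.3473.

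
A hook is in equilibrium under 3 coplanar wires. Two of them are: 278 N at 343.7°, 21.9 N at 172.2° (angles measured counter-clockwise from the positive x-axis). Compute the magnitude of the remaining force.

Sum the known components: ΣF_x = 245.1 N, ΣF_y = -75.05 N.
For equilibrium the remaining force must supply (−ΣF_x, −ΣF_y) = (-245.1, 75.05) N.
Magnitude = √((-245.1)² + (75.05)²) = 256.4 N; direction = atan2(75.05, -245.1) = 163.0°.

F ≈ 256 N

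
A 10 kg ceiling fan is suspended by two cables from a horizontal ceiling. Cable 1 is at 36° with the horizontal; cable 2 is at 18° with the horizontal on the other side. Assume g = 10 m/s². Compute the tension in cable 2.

T_2 ≈ 100 N

Weight W = 10 × 10 = 100 N acts straight down.
Horizontal: T_1 cos 36° = T_2 cos 18°  →  T_1 = 1.176 T_2.
Vertical: T_1 sin 36° + T_2 sin 18° = 100.
Substituting the horizontal relation into the vertical equation gives 1 T_2 = 100, so T_2 = 100 N.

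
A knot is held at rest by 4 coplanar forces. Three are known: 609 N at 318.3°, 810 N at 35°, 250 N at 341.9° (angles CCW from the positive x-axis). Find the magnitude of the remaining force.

F ≈ 1360 N

Sum the known components: ΣF_x = 1356 N, ΣF_y = -18.2 N.
For equilibrium the remaining force must supply (−ΣF_x, −ΣF_y) = (-1356, 18.2) N.
Magnitude = √((-1356)² + (18.2)²) = 1356 N; direction = atan2(18.2, -1356) = 179.2°.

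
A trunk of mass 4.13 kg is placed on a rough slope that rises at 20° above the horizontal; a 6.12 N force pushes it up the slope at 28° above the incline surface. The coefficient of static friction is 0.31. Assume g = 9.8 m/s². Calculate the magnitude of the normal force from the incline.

Axes along / perpendicular to the incline. W sin 20° = 13.84 N down-slope; W cos 20° = 38.03 N into the surface.
Perpendicular: N = W cos 20° − P sin 28° = 38.03 − 2.873 = 35.16 N.
Along incline: P cos 28° + f = W sin 20° (friction acts up-slope) → f = 13.84 − 5.404 = 8.439 N.
|f| = 8.439 N ≤ μN = 10.9 N, so the trunk is indeed static.

N ≈ 35.2 N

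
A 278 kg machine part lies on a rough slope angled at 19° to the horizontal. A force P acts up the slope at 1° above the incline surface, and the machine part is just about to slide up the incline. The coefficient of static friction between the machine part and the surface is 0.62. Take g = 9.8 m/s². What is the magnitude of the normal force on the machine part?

N ≈ 2530 N

On the verge of sliding up the incline, friction equals μN and acts down the slope.
Perpendicular: N + P sin 1° = W cos 19° = 2576 N.
Along incline: P cos 1° = W sin 19° + μN  with W sin 19° = 887 N.
Solving the pair for P and N: P = 2458 N, N = 2533 N (and f = μN = 1571 N).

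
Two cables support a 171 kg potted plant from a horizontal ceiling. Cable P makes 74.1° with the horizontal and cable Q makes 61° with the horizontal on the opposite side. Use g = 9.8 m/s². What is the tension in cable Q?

T_Q ≈ 650 N

Weight W = 171 × 9.8 = 1676 N acts straight down.
Horizontal: T_P cos 74.1° = T_Q cos 61°  →  T_P = 1.77 T_Q.
Vertical: T_P sin 74.1° + T_Q sin 61° = 1676.
Substituting the horizontal relation into the vertical equation gives 2.577 T_Q = 1676, so T_Q = 650.4 N.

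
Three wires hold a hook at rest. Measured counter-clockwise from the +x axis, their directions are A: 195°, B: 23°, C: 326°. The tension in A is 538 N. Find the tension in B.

T_B ≈ 484 N

Resolve: ΣF_x = 538 cos 195° + T_B cos 23° + T_C cos 326° = 0.
        ΣF_y = 538 sin 195° + T_B sin 23° + T_C sin 326° = 0.
The known terms sum to (-519.7, -139.2) N, so 0.9205 T_B + 0.8290 T_C = 519.7 and 0.3907 T_B − 0.5592 T_C = 139.2.
Solving simultaneously: T_B = 484.1 N, T_C = 89.28 N.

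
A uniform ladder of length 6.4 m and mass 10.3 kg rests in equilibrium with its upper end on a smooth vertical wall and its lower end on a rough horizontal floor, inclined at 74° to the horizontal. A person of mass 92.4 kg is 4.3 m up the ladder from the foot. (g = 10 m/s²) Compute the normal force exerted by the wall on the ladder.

N_wall ≈ 193 N

Torques about the foot: N_wall · 6.4 sin 74° = 10.3×10×3.2 cos 74° + 92.4×10×4.3 cos 74° → N_wall = 192.78 N.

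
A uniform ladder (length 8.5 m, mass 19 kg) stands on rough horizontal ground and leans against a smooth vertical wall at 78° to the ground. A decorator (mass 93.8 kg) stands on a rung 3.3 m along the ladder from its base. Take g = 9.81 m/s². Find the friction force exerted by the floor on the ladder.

f ≈ 95.7 N

Torques about the foot: N_wall · 8.5 sin 78° = 19×9.81×4.25 cos 78° + 93.8×9.81×3.3 cos 78° → N_wall = 95.744 N.
ΣF_x = 0: f_floor = N_wall = 95.744 N.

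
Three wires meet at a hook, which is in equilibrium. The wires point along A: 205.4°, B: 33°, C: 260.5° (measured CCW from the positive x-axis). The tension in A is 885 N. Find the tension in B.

T_B ≈ 984 N

Resolve: ΣF_x = 885 cos 205.4° + T_B cos 33° + T_C cos 260.5° = 0.
        ΣF_y = 885 sin 205.4° + T_B sin 33° + T_C sin 260.5° = 0.
The known terms sum to (-799.5, -379.6) N, so 0.8387 T_B − 0.1650 T_C = 799.5 and 0.5446 T_B − 0.9863 T_C = 379.6.
Solving simultaneously: T_B = 984.5 N, T_C = 158.8 N.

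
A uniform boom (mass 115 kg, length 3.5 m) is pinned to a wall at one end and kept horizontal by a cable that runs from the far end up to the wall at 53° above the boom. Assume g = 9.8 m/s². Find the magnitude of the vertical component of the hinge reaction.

Take torques about the hinge: T sin 53° · 3.5 = 115×9.8×1.75 = 1972.2 N·m.
So T = 1972.2 / (0.7986 × 3.5) = 705.58 N.
ΣF_y = 0: H_y = (115×9.8) − T sin 53° = 1127 − 563.5 = 563.5 N.

|H_y| ≈ 564 N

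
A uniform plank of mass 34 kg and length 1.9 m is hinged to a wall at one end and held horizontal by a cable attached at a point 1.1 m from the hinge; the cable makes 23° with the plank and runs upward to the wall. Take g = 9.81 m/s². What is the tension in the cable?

Take torques about the hinge: T sin 23° · 1.1 = 34×9.81×0.95 = 316.86 N·m.
So T = 316.86 / (0.3907 × 1.1) = 737.23 N.

T ≈ 737 N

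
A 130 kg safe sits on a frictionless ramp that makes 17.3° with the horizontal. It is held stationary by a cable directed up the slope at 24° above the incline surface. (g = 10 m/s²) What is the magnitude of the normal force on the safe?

Take axes along and perpendicular to the incline. Weight components: W sin 17.3° = 386.6 N down-slope, W cos 17.3° = 1241 N into the surface.
Along incline: T cos 24° = W sin 17.3° → T = 423.2 N.
Perpendicular: N = W cos 17.3° − T sin 24° = 1069 N.

N ≈ 1070 N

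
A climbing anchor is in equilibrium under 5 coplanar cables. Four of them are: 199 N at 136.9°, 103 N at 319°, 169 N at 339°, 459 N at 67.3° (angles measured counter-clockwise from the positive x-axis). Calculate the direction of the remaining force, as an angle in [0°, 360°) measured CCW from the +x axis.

Sum the known components: ΣF_x = 267.3 N, ΣF_y = 431.3 N.
For equilibrium the remaining force must supply (−ΣF_x, −ΣF_y) = (-267.3, -431.3) N.
Magnitude = √((-267.3)² + (-431.3)²) = 507.4 N; direction = atan2(-431.3, -267.3) = 238.2°.

θ ≈ 238°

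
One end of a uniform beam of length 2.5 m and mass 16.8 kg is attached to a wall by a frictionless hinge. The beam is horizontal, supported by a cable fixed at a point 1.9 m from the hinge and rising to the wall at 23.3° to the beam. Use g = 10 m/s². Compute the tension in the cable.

Take torques about the hinge: T sin 23.3° · 1.9 = 16.8×10×1.25 = 210 N·m.
So T = 210 / (0.3955 × 1.9) = 279.43 N.

T ≈ 279 N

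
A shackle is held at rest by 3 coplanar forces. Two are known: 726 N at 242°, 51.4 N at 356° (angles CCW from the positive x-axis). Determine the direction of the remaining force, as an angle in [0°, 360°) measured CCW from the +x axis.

θ ≈ 65.8°

Sum the known components: ΣF_x = -289.6 N, ΣF_y = -644.6 N.
For equilibrium the remaining force must supply (−ΣF_x, −ΣF_y) = (289.6, 644.6) N.
Magnitude = √((289.6)² + (644.6)²) = 706.7 N; direction = atan2(644.6, 289.6) = 65.8°.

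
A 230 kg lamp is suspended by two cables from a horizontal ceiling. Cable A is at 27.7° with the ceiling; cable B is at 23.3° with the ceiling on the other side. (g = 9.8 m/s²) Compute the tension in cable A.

T_A ≈ 2660 N

Weight W = 230 × 9.8 = 2254 N acts straight down.
Horizontal: T_A cos 27.7° = T_B cos 23.3°  →  T_B = 0.964 T_A.
Vertical: T_A sin 27.7° + T_B sin 23.3° = 2254.
Substituting the horizontal relation into the vertical equation gives 0.8462 T_A = 2254, so T_A = 2664 N.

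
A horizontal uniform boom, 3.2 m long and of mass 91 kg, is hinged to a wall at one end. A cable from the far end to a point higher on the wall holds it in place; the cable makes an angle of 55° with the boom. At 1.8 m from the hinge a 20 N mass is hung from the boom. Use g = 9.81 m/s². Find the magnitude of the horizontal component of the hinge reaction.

Take torques about the hinge: T sin 55° · 3.2 = 91×9.81×1.6 + 20×1.8 = 1464.3 N·m.
So T = 1464.3 / (0.8192 × 3.2) = 558.63 N.
ΣF_x = 0: H_x = T cos 55° = 320.42 N.

H_x ≈ 320 N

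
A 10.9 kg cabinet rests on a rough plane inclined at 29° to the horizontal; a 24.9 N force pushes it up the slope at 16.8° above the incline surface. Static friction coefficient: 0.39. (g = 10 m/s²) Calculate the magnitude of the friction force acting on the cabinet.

Axes along / perpendicular to the incline. W sin 29° = 52.84 N down-slope; W cos 29° = 95.33 N into the surface.
Perpendicular: N = W cos 29° − P sin 16.8° = 95.33 − 7.197 = 88.14 N.
Along incline: P cos 16.8° + f = W sin 29° (friction acts up-slope) → f = 52.84 − 23.84 = 29.01 N.
|f| = 29.01 N ≤ μN = 34.37 N, so the cabinet is indeed static.

f ≈ 29 N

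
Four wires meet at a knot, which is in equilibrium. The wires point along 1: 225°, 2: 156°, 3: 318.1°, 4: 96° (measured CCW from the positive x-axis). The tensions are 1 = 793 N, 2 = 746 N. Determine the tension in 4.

Resolve: ΣF_x = 793 cos 225° + 746 cos 156° + T_3 cos 318.1° + T_4 cos 96° = 0.
        ΣF_y = 793 sin 225° + 746 sin 156° + T_3 sin 318.1° + T_4 sin 96° = 0.
The known terms sum to (-1242, -257.3) N, so 0.7443 T_3 − 0.1045 T_4 = 1242 and -0.6678 T_3 + 0.9945 T_4 = 257.3.
Solving simultaneously: T_3 = 1883 N, T_4 = 1523 N.

T_4 ≈ 1520 N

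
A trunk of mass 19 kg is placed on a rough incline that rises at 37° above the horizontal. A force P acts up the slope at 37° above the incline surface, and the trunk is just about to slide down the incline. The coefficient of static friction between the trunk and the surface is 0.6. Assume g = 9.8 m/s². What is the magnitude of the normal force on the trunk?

N ≈ 117 N

On the verge of sliding down the incline, friction equals μN and acts up the slope.
Perpendicular: N + P sin 37° = W cos 37° = 148.7 N.
Along incline: P cos 37° + μN = W sin 37° with W sin 37° = 112.1 N.
Solving the pair for P and N: P = 52.19 N, N = 117.3 N (and f = μN = 70.38 N).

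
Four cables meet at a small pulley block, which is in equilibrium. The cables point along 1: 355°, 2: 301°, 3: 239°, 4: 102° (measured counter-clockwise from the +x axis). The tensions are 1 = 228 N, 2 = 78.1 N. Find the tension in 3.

T_3 ≈ 357 N

Resolve: ΣF_x = 228 cos 355° + 78.1 cos 301° + T_3 cos 239° + T_4 cos 102° = 0.
        ΣF_y = 228 sin 355° + 78.1 sin 301° + T_3 sin 239° + T_4 sin 102° = 0.
The known terms sum to (267.4, -86.82) N, so -0.5150 T_3 − 0.2079 T_4 = -267.4 and -0.8572 T_3 + 0.9781 T_4 = 86.82.
Solving simultaneously: T_3 = 357 N, T_4 = 401.6 N.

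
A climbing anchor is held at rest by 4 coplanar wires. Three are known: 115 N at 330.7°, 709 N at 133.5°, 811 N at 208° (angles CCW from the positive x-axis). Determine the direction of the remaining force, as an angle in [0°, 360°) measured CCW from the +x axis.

θ ≈ 356°

Sum the known components: ΣF_x = -1104 N, ΣF_y = 77.27 N.
For equilibrium the remaining force must supply (−ΣF_x, −ΣF_y) = (1104, -77.27) N.
Magnitude = √((1104)² + (-77.27)²) = 1107 N; direction = atan2(-77.27, 1104) = 356.0°.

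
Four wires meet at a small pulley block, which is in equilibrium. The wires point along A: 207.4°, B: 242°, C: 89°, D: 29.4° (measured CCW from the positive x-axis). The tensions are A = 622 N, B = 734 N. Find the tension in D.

Resolve: ΣF_x = 622 cos 207.4° + 734 cos 242° + T_C cos 89° + T_D cos 29.4° = 0.
        ΣF_y = 622 sin 207.4° + 734 sin 242° + T_C sin 89° + T_D sin 29.4° = 0.
The known terms sum to (-896.8, -934.3) N, so 0.0175 T_C + 0.8712 T_D = 896.8 and 0.9998 T_C + 0.4909 T_D = 934.3.
Solving simultaneously: T_C = 433.3 N, T_D = 1021 N.

T_D ≈ 1020 N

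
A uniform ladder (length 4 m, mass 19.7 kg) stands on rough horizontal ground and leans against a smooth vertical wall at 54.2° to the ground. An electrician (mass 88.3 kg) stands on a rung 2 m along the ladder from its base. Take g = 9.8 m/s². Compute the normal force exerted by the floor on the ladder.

ΣF_y = 0: N_floor = 19.7×9.8 + 88.3×9.8 = 1058.4 N.

N_floor ≈ 1060 N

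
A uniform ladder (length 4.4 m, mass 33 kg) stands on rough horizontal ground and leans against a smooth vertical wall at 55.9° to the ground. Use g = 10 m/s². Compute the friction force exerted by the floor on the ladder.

f ≈ 112 N

Torques about the foot: N_wall · 4.4 sin 55.9° = 33×10×2.2 cos 55.9° → N_wall = 111.71 N.
ΣF_x = 0: f_floor = N_wall = 111.71 N.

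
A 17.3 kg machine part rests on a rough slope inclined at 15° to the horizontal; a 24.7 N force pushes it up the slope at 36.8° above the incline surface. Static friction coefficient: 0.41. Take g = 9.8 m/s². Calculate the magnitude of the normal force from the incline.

Axes along / perpendicular to the incline. W sin 15° = 43.88 N down-slope; W cos 15° = 163.8 N into the surface.
Perpendicular: N = W cos 15° − P sin 36.8° = 163.8 − 14.8 = 149 N.
Along incline: P cos 36.8° + f = W sin 15° (friction acts up-slope) → f = 43.88 − 19.78 = 24.1 N.
|f| = 24.1 N ≤ μN = 61.08 N, so the machine part is indeed static.

N ≈ 149 N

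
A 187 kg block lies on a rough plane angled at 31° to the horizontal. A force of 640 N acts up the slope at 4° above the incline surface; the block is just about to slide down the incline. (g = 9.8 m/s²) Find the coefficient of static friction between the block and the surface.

On the verge of sliding down the incline, friction is at its maximum μN and acts up the slope.
Perpendicular to incline: N = W cos 31° − P sin 4° = 1571 − 44.64 = 1526 N.
Along incline: P cos 4° + μN = W sin 31° → μ = (W sin 31° − P cos 4°) / N = 0.2001.

μ ≈ 0.200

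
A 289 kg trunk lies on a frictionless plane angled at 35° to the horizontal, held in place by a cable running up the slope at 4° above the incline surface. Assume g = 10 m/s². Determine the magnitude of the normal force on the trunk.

Take axes along and perpendicular to the incline. Weight components: W sin 35° = 1658 N down-slope, W cos 35° = 2367 N into the surface.
Along incline: T cos 4° = W sin 35° → T = 1662 N.
Perpendicular: N = W cos 35° − T sin 4° = 2251 N.

N ≈ 2250 N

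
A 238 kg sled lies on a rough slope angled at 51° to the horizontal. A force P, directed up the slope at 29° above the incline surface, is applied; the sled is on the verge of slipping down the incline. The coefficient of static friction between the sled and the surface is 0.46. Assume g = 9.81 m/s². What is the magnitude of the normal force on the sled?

N ≈ 622 N

On the verge of sliding down the incline, friction equals μN and acts up the slope.
Perpendicular: N + P sin 29° = W cos 51° = 1469 N.
Along incline: P cos 29° + μN = W sin 51° with W sin 51° = 1814 N.
Solving the pair for P and N: P = 1747 N, N = 622.2 N (and f = μN = 286.2 N).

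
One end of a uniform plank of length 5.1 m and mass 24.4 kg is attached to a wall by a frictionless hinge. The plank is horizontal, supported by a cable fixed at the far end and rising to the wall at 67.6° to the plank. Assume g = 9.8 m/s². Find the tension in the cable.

T ≈ 129 N

Take torques about the hinge: T sin 67.6° · 5.1 = 24.4×9.8×2.55 = 609.76 N·m.
So T = 609.76 / (0.9245 × 5.1) = 129.32 N.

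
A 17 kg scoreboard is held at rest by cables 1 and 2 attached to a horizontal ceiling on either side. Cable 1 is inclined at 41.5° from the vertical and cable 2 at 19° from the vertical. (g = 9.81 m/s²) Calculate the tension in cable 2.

T_2 ≈ 127 N

Angles from the horizontal: cable 1 is 90° − 41.5° = 48.5°, cable 2 is 90° − 19° = 71°.
Weight W = 17 × 9.81 = 166.8 N acts straight down.
Horizontal: T_1 cos 48.5° = T_2 cos 71°  →  T_1 = 0.4913 T_2.
Vertical: T_1 sin 48.5° + T_2 sin 71° = 166.8.
Substituting the horizontal relation into the vertical equation gives 1.314 T_2 = 166.8, so T_2 = 127 N.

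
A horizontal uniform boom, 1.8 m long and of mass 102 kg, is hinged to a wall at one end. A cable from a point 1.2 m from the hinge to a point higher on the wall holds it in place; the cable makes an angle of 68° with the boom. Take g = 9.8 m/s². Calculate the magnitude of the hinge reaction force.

Take torques about the hinge: T sin 68° · 1.2 = 102×9.8×0.9 = 899.64 N·m.
So T = 899.64 / (0.9272 × 1.2) = 808.58 N.
ΣF_x = 0: H_x = T cos 68° = 302.9 N.
ΣF_y = 0: H_y = (102×9.8) − T sin 68° = 999.6 − 749.7 = 249.9 N.
|H| = √(H_x² + H_y²) = √((302.9)² + (249.9)²) = 392.68 N.

|H| ≈ 393 N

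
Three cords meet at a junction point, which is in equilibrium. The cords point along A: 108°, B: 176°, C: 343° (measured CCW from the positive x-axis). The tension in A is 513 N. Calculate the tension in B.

T_B ≈ 1870 N

Resolve: ΣF_x = 513 cos 108° + T_B cos 176° + T_C cos 343° = 0.
        ΣF_y = 513 sin 108° + T_B sin 176° + T_C sin 343° = 0.
The known terms sum to (-158.5, 487.9) N, so -0.9976 T_B + 0.9563 T_C = 158.5 and 0.0698 T_B − 0.2924 T_C = -487.9.
Solving simultaneously: T_B = 1868 N, T_C = 2114 N.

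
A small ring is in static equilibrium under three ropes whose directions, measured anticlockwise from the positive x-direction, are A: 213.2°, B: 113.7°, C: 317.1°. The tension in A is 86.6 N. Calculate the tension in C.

Resolve: ΣF_x = 86.6 cos 213.2° + T_B cos 113.7° + T_C cos 317.1° = 0.
        ΣF_y = 86.6 sin 213.2° + T_B sin 113.7° + T_C sin 317.1° = 0.
The known terms sum to (-72.46, -47.42) N, so -0.4019 T_B + 0.7325 T_C = 72.46 and 0.9157 T_B − 0.6807 T_C = 47.42.
Solving simultaneously: T_B = 211.7 N, T_C = 215.1 N.

T_C ≈ 215 N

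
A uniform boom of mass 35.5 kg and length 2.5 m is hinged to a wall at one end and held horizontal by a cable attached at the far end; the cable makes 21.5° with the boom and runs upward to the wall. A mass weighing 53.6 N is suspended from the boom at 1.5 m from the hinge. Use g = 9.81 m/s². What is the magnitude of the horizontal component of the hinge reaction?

H_x ≈ 524 N

Take torques about the hinge: T sin 21.5° · 2.5 = 35.5×9.81×1.25 + 53.6×1.5 = 515.72 N·m.
So T = 515.72 / (0.3665 × 2.5) = 562.86 N.
ΣF_x = 0: H_x = T cos 21.5° = 523.69 N.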